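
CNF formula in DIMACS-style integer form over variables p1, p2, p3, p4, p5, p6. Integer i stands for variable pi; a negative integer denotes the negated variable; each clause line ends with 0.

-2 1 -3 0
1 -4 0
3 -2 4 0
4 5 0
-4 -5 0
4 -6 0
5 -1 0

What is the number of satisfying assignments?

The models are:
  p1=0 p2=0 p3=0 p4=0 p5=1 p6=0
  p1=0 p2=0 p3=1 p4=0 p5=1 p6=0
  p1=1 p2=0 p3=0 p4=0 p5=1 p6=0
  p1=1 p2=0 p3=1 p4=0 p5=1 p6=0
  p1=1 p2=1 p3=1 p4=0 p5=1 p6=0
Count: 5.

5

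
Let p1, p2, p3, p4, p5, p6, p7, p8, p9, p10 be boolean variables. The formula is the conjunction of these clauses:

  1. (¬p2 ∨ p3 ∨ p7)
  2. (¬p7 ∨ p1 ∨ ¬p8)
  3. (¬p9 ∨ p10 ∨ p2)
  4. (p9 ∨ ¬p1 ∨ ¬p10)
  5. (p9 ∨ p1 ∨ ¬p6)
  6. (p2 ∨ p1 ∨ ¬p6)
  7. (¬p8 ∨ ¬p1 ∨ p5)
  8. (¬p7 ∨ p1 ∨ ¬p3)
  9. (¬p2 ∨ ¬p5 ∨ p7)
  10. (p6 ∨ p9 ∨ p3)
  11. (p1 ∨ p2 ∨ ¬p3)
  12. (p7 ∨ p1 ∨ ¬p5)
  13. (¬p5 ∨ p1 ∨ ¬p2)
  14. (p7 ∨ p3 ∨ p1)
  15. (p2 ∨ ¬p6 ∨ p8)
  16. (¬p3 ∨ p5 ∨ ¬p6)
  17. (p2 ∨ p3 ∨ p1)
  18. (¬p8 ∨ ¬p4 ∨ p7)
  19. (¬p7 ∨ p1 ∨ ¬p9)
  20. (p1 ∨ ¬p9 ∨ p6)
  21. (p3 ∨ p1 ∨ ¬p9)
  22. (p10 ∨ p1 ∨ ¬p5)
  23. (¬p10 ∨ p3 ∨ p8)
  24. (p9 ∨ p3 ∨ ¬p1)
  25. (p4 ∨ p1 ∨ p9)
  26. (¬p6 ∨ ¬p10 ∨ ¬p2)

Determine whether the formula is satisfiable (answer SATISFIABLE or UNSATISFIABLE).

SATISFIABLE

Try p1 = True.
Set p2 = True and propagate.
For the remaining variables, p3 = False, p4 = False, p5 = True, p6 = False, p7 = True, p8 = True, p9 = True, p10 = True works.
Every clause has at least one true literal under this assignment.
So p1 = True, p2 = True, p3 = False, p4 = False, p5 = True, p6 = False, p7 = True, p8 = True, p9 = True, p10 = True is a satisfying assignment.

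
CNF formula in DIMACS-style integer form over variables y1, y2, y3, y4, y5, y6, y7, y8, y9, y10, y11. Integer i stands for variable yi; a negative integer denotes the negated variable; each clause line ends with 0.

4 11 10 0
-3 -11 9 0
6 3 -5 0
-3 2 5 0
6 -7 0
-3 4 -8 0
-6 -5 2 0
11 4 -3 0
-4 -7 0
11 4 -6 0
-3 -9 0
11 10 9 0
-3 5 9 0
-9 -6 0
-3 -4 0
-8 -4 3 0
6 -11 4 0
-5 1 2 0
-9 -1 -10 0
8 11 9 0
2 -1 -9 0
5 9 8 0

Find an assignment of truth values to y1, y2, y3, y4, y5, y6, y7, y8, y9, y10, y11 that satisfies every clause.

y1=T, y2=T, y3=F, y4=F, y5=T, y6=T, y7=F, y8=F, y9=F, y10=T, y11=T

Pure literal: y2 appears only positively; assign y2 = True.
Pure literal: y7 appears only negated; assign y7 = False.
Set y1 = True and propagate.
Try y3 = False.
For the remaining variables, y4 = False, y5 = True, y6 = True, y8 = False, y9 = False, y10 = True, y11 = True works.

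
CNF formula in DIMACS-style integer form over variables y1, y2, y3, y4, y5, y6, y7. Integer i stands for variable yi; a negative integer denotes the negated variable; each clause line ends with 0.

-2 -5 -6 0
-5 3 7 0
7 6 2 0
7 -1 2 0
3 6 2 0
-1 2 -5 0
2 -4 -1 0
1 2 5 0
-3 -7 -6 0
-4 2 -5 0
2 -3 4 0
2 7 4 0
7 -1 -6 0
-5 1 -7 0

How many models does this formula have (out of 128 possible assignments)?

33

Case analysis on y2 and y7:
  y2=1, y7=1: y4 free; 8 ways for (y1,y3,y5,y6) × 2^1 = 16.
  y2=1, y7=0: y4 free; 8 ways for (y1,y3,y5,y6) × 2^1 = 16.
  y2=0, y7=1: remaining (y1,y3,y4,y5,y6) ∈ {(1,0,0,0,1)} — 1.
  y2=0, y7=0: a clause becomes empty — 0.
Total: 16 + 16 + 1 + 0 = 33.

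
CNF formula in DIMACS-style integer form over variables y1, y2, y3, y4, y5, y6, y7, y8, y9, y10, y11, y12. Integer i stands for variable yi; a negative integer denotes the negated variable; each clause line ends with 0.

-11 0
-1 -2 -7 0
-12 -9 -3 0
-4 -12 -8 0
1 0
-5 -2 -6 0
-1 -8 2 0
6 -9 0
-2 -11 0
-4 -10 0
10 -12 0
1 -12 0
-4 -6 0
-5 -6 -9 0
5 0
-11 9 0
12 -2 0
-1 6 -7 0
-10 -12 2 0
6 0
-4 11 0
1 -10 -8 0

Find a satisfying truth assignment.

Unit propagation: (~y11) forces y11 = False.
The clause (y1) is unit: y1 must be True.
Unit propagation: (y5) forces y5 = True.
The clause (y6) is unit: y6 must be True.
Unit propagation: (~y2) forces y2 = False.
Unit propagation: (~y8) forces y8 = False.
The clause (~y4) is unit: y4 must be False.
Unit propagation: (~y9) forces y9 = False.
y12 occurs only negated in the remaining clauses — set y12 = False.
y3, y7, y10 are now unconstrained; take y3 = True, y7 = False, y10 = False.

y1=True  y2=False  y3=True  y4=False  y5=True  y6=True  y7=False  y8=False  y9=False  y10=False  y11=False  y12=False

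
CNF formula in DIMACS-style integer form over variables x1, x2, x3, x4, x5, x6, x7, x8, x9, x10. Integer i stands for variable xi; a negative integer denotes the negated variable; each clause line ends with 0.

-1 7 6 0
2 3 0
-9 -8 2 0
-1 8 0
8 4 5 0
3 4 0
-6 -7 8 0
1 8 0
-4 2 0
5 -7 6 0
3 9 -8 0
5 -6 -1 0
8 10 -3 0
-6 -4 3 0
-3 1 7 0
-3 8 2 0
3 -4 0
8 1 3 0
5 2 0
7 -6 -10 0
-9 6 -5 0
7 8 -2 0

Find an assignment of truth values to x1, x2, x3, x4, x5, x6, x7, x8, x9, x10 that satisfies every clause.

x1 = True, x2 = False, x3 = True, x4 = False, x5 = True, x6 = False, x7 = True, x8 = True, x9 = False, x10 = False

Check each clause:
  1. (x6 ∨ x7 ∨ ¬x1) — x7 is true.
  2. (x2 ∨ x3) — x3 is true.
  3. (¬x8 ∨ x2 ∨ ¬x9) — ¬x9 is true.
  4. (x8 ∨ ¬x1) — x8 is true.
  5. (x4 ∨ x8 ∨ x5) — x8 is true.
  6. (x4 ∨ x3) — x3 is true.
  7. (¬x6 ∨ x8 ∨ ¬x7) — x8 is true.
  8. (x1 ∨ x8) — x8 is true.
  9. (¬x4 ∨ x2) — ¬x4 is true.
  10. (x6 ∨ ¬x7 ∨ x5) — x5 is true.
  11. (x9 ∨ ¬x8 ∨ x3) — x3 is true.
  12. (x5 ∨ ¬x1 ∨ ¬x6) — ¬x6 is true.
  13. (x8 ∨ ¬x3 ∨ x10) — x8 is true.
  14. (¬x4 ∨ x3 ∨ ¬x6) — ¬x6 is true.
  15. (¬x3 ∨ x1 ∨ x7) — x1 is true.
  16. (¬x3 ∨ x8 ∨ x2) — x8 is true.
  17. (¬x4 ∨ x3) — x3 is true.
  18. (x1 ∨ x8 ∨ x3) — x8 is true.
  19. (x2 ∨ x5) — x5 is true.
  20. (¬x6 ∨ ¬x10 ∨ x7) — ¬x6 is true.
  21. (x6 ∨ ¬x5 ∨ ¬x9) — ¬x9 is true.
  22. (¬x2 ∨ x7 ∨ x8) — x8 is true.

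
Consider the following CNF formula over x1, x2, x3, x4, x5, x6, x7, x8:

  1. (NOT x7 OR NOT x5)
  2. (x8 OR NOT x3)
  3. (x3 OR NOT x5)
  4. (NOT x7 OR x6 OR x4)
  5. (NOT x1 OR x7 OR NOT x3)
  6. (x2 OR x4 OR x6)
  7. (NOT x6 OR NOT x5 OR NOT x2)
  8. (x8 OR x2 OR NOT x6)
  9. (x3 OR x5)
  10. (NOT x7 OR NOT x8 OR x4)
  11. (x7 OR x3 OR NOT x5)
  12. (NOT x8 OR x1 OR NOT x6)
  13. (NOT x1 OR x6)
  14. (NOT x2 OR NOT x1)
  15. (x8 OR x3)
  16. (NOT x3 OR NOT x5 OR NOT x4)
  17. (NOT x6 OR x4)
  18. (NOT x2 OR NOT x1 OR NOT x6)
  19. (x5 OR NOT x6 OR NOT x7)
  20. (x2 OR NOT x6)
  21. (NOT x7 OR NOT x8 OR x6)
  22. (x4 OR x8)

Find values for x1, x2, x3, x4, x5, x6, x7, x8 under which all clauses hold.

x1=F  x2=T  x3=T  x4=F  x5=F  x6=F  x7=F  x8=T

Set x1 = False and propagate.
Try x2 = True.
Set x3 = True and propagate.
  then x8 is forced to True.
  then x6 is forced to False.
  then x7 is forced to False.
For the remaining variables, x4 = False, x5 = False works.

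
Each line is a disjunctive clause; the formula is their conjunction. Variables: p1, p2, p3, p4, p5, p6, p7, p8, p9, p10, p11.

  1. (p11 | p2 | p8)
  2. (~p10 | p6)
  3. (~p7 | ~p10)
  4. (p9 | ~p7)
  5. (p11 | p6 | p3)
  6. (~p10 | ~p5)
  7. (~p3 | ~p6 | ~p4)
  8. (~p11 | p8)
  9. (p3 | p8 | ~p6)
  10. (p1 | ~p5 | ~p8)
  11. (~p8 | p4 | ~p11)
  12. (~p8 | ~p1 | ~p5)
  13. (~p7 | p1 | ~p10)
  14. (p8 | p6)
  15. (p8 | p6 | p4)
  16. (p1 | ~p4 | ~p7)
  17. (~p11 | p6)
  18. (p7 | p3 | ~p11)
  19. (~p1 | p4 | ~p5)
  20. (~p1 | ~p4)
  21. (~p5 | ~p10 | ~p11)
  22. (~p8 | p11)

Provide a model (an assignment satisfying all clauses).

p1=0, p2=1, p3=1, p4=0, p5=1, p6=1, p7=1, p8=0, p9=1, p10=0, p11=0

Pure literal: p2 appears only positively; assign p2 = True.
Pure literal: p9 appears only positively; assign p9 = True.
Set p1 = False and propagate.
For the remaining variables, p3 = True, p4 = False, p5 = True, p6 = True, p7 = True, p8 = False, p10 = False, p11 = False works.
Check each clause:
  1. (p11 | p2 | p8) — p2 is true.
  2. (p6 | ~p10) — p6 is true.
  3. (~p7 | ~p10) — ~p10 is true.
  4. (~p7 | p9) — p9 is true.
  5. (p3 | p11 | p6) — p3 is true.
  6. (~p10 | ~p5) — ~p10 is true.
  7. (~p3 | ~p4 | ~p6) — ~p4 is true.
  8. (~p11 | p8) — ~p11 is true.
  9. (~p6 | p3 | p8) — p3 is true.
  10. (p1 | ~p5 | ~p8) — ~p8 is true.
  11. (p4 | ~p8 | ~p11) — ~p8 is true.
  12. (~p8 | ~p5 | ~p1) — ~p8 is true.
  13. (~p7 | p1 | ~p10) — ~p10 is true.
  14. (p6 | p8) — p6 is true.
  15. (p8 | p4 | p6) — p6 is true.
  16. (~p7 | ~p4 | p1) — ~p4 is true.
  17. (~p11 | p6) — ~p11 is true.
  18. (~p11 | p7 | p3) — p3 is true.
  19. (~p5 | p4 | ~p1) — ~p1 is true.
  20. (~p4 | ~p1) — ~p4 is true.
  21. (~p10 | ~p5 | ~p11) — ~p11 is true.
  22. (~p8 | p11) — ~p8 is true.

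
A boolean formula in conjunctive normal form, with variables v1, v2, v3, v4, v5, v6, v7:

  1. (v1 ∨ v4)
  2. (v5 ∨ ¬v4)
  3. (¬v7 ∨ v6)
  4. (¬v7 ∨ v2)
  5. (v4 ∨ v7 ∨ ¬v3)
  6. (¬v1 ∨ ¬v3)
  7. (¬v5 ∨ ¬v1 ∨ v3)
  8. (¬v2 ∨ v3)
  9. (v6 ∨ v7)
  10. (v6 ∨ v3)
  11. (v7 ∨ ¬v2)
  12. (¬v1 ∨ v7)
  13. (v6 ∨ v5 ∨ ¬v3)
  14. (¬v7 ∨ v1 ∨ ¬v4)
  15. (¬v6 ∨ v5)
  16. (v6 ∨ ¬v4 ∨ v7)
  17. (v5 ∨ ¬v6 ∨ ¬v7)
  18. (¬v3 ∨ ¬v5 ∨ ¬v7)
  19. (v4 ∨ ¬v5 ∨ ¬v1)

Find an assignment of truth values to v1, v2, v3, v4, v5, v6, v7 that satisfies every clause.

v1=F, v2=F, v3=T, v4=T, v5=T, v6=T, v7=F

Set v1 = False and propagate.
  then v4 is forced to True.
  then v5 is forced to True.
  then v7 is forced to False.
  then v6 is forced to True.
  then v2 is forced to False.
v3 is now unconstrained; take v3 = True.
Check each clause:
  1. (v1 ∨ v4) — v4 is true.
  2. (v5 ∨ ¬v4) — v5 is true.
  3. (¬v7 ∨ v6) — ¬v7 is true.
  4. (¬v7 ∨ v2) — ¬v7 is true.
  5. (v4 ∨ ¬v3 ∨ v7) — v4 is true.
  6. (¬v3 ∨ ¬v1) — ¬v1 is true.
  7. (¬v5 ∨ v3 ∨ ¬v1) — v3 is true.
  8. (v3 ∨ ¬v2) — v3 is true.
  9. (v7 ∨ v6) — v6 is true.
  10. (v6 ∨ v3) — v3 is true.
  11. (v7 ∨ ¬v2) — ¬v2 is true.
  12. (¬v1 ∨ v7) — ¬v1 is true.
  13. (¬v3 ∨ v5 ∨ v6) — v5 is true.
  14. (v1 ∨ ¬v4 ∨ ¬v7) — ¬v7 is true.
  15. (v5 ∨ ¬v6) — v5 is true.
  16. (v7 ∨ ¬v4 ∨ v6) — v6 is true.
  17. (¬v6 ∨ ¬v7 ∨ v5) — ¬v7 is true.
  18. (¬v7 ∨ ¬v5 ∨ ¬v3) — ¬v7 is true.
  19. (¬v1 ∨ v4 ∨ ¬v5) — v4 is true.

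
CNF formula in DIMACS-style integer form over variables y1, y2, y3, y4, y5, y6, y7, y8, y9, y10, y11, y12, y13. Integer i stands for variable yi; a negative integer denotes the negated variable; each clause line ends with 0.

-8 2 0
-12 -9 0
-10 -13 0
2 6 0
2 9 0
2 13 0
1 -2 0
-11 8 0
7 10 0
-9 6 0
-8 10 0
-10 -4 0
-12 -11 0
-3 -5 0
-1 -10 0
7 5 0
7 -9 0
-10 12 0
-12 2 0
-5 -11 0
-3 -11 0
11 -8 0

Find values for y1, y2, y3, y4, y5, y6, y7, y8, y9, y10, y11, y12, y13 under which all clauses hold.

Pure literal: y3 appears only negated; assign y3 = False.
y4 occurs only negated in the remaining clauses — set y4 = False.
Set y1 = True and propagate.
  then y10 is forced to False.
  then y7 is forced to True.
  then y8 is forced to False.
  then y11 is forced to False.
The remaining clauses are satisfied by y2 = True, y5 = False, y6 = True, y9 = False, y12 = True, y13 = True.
Every clause has at least one true literal under this assignment.
Check each clause:
  1. (y2 ∨ ¬y8) — ¬y8 is true.
  2. (¬y12 ∨ ¬y9) — ¬y9 is true.
  3. (¬y10 ∨ ¬y13) — ¬y10 is true.
  4. (y2 ∨ y6) — y2 is true.
  5. (y9 ∨ y2) — y2 is true.
  6. (y2 ∨ y13) — y2 is true.
  7. (y1 ∨ ¬y2) — y1 is true.
  8. (y8 ∨ ¬y11) — ¬y11 is true.
  9. (y10 ∨ y7) — y7 is true.
  10. (¬y9 ∨ y6) — y6 is true.
  11. (¬y8 ∨ y10) — ¬y8 is true.
  12. (¬y10 ∨ ¬y4) — ¬y4 is true.
  13. (¬y12 ∨ ¬y11) — ¬y11 is true.
  14. (¬y5 ∨ ¬y3) — ¬y5 is true.
  15. (¬y1 ∨ ¬y10) — ¬y10 is true.
  16. (y7 ∨ y5) — y7 is true.
  17. (y7 ∨ ¬y9) — ¬y9 is true.
  18. (¬y10 ∨ y12) — y12 is true.
  19. (¬y12 ∨ y2) — y2 is true.
  20. (¬y5 ∨ ¬y11) — ¬y5 is true.
  21. (¬y3 ∨ ¬y11) — ¬y3 is true.
  22. (¬y8 ∨ y11) — ¬y8 is true.

y1 = 1, y2 = 1, y3 = 0, y4 = 0, y5 = 0, y6 = 1, y7 = 1, y8 = 0, y9 = 0, y10 = 0, y11 = 0, y12 = 1, y13 = 1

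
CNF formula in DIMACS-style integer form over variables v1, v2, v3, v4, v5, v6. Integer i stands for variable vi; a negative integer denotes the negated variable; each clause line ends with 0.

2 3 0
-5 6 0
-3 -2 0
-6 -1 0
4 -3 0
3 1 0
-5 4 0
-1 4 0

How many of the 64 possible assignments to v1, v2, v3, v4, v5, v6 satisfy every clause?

The models are:
  v1=F v2=F v3=T v4=T v5=F v6=F
  v1=F v2=F v3=T v4=T v5=F v6=T
  v1=F v2=F v3=T v4=T v5=T v6=T
  v1=T v2=F v3=T v4=T v5=F v6=F
  v1=T v2=T v3=F v4=T v5=F v6=F
That's 5 in total.

5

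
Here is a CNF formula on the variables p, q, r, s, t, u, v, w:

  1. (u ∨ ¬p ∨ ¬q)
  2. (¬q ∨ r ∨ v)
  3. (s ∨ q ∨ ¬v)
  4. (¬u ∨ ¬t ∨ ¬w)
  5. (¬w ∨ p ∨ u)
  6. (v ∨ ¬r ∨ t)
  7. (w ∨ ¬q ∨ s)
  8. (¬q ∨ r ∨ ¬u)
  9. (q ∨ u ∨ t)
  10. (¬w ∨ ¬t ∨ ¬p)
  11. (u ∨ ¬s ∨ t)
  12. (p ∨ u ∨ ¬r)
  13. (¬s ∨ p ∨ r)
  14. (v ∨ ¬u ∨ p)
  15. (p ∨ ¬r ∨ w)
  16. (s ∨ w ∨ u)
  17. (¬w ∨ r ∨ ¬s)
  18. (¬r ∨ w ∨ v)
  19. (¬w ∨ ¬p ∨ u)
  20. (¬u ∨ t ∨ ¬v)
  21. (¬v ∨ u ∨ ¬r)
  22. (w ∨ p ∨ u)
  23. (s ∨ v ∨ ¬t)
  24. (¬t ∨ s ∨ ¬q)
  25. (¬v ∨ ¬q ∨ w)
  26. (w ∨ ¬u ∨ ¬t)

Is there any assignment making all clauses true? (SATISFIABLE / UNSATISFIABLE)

SATISFIABLE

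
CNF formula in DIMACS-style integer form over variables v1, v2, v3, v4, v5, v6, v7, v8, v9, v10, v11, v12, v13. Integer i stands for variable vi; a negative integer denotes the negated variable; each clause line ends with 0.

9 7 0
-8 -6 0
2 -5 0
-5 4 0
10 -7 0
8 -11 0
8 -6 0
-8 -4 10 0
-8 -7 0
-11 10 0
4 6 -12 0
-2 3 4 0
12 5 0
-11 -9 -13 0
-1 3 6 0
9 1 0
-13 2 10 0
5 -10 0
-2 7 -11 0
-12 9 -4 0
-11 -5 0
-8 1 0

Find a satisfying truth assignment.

v1=T  v2=T  v3=T  v4=T  v5=F  v6=F  v7=F  v8=F  v9=T  v10=F  v11=F  v12=T  v13=T

Check each clause:
  1. {v7, v9} — v9 is true.
  2. {¬v6, ¬v8} — ¬v8 is true.
  3. {v2, ¬v5} — v2 is true.
  4. {¬v5, v4} — ¬v5 is true.
  5. {¬v7, v10} — ¬v7 is true.
  6. {v8, ¬v11} — ¬v11 is true.
  7. {v8, ¬v6} — ¬v6 is true.
  8. {¬v4, v10, ¬v8} — ¬v8 is true.
  9. {¬v7, ¬v8} — ¬v8 is true.
  10. {¬v11, v10} — ¬v11 is true.
  11. {¬v12, v4, v6} — v4 is true.
  12. {v4, v3, ¬v2} — v3 is true.
  13. {v12, v5} — v12 is true.
  14. {¬v11, ¬v13, ¬v9} — ¬v11 is true.
  15. {v3, v6, ¬v1} — v3 is true.
  16. {v1, v9} — v1 is true.
  17. {¬v13, v10, v2} — v2 is true.
  18. {¬v10, v5} — ¬v10 is true.
  19. {¬v11, ¬v2, v7} — ¬v11 is true.
  20. {¬v12, ¬v4, v9} — v9 is true.
  21. {¬v11, ¬v5} — ¬v5 is true.
  22. {v1, ¬v8} — ¬v8 is true.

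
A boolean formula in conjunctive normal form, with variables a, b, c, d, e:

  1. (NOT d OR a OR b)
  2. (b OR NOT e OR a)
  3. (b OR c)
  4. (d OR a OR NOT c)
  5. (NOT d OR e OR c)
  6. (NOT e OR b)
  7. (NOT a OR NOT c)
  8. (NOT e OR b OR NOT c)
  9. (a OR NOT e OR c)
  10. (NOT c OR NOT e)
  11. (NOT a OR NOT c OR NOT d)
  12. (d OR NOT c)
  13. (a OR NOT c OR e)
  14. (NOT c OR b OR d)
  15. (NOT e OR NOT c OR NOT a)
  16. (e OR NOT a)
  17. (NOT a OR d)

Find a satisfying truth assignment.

b occurs only positively in the remaining clauses — set b = True.
Try a = True.
  then c is forced to False.
  then e is forced to True.
  then d is forced to True.

a=True  b=True  c=False  d=True  e=True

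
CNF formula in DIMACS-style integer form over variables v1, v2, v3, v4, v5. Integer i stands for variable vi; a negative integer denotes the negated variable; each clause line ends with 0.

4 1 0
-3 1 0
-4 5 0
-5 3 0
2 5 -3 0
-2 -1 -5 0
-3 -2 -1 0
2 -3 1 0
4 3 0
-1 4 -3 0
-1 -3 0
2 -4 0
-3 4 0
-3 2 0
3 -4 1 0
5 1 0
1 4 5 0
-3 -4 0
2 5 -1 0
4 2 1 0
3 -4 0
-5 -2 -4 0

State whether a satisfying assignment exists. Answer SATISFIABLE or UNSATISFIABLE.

UNSATISFIABLE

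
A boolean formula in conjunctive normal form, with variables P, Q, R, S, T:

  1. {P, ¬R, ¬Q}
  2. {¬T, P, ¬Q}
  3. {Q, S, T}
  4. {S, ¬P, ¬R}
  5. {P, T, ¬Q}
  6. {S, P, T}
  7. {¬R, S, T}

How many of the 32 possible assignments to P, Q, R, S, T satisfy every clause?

Split on P, then T.
  P=T, T=T: Q free; 3 ways for (R,S) × 2^1 = 6.
  P=T, T=F: 5 of the 8 assignments to (Q,R,S) work.
  P=F, T=T: remaining (Q,R,S) ∈ {(F,F,F); (F,F,T); (F,T,F); (F,T,T)} — 4.
  P=F, T=F: remaining (Q,R,S) ∈ {(F,F,T); (F,T,T)} — 2.
Total: 6 + 5 + 4 + 2 = 17.

17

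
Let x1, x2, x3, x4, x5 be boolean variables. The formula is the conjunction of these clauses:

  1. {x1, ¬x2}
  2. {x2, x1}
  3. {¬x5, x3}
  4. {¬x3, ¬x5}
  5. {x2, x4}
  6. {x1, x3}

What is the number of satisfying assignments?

6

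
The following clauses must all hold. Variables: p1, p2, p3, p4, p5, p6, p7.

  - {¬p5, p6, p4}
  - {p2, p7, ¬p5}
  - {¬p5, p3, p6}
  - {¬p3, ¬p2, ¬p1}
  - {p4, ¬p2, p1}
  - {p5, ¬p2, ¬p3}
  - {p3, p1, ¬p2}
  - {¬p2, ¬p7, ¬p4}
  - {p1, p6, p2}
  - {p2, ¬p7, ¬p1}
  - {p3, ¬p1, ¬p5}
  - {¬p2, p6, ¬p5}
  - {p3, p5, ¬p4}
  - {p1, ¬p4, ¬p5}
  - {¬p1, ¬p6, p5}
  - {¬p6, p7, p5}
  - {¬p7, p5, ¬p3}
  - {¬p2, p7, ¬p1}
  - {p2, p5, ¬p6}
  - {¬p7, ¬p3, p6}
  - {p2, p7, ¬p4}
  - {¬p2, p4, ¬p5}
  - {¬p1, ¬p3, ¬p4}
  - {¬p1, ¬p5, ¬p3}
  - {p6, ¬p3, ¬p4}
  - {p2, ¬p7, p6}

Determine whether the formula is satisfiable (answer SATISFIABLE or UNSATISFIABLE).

SATISFIABLE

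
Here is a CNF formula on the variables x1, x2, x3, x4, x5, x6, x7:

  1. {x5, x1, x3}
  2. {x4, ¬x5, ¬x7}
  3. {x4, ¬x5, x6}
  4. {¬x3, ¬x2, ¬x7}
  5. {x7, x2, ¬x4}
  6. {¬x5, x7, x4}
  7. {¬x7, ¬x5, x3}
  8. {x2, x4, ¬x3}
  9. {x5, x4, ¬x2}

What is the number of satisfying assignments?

30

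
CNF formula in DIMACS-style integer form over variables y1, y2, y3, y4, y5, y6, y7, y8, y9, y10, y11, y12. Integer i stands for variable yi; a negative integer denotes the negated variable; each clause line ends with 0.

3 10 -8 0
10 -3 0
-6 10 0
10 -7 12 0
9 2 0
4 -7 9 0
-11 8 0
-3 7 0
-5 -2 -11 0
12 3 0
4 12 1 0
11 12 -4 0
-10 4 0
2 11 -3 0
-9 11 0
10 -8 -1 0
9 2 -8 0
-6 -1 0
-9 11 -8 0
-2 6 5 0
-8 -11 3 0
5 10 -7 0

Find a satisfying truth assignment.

Pure literal: y12 appears only positively; assign y12 = True.
Try y1 = False.
The remaining clauses are satisfied by y2 = False, y3 = True, y4 = True, y5 = False, y6 = False, y7 = True, y8 = True, y9 = True, y10 = True, y11 = True.
Check each clause:
  1. (y10 ∨ ¬y8 ∨ y3) — y10 is true.
  2. (y10 ∨ ¬y3) — y10 is true.
  3. (y10 ∨ ¬y6) — ¬y6 is true.
  4. (y10 ∨ ¬y7 ∨ y12) — y10 is true.
  5. (y2 ∨ y9) — y9 is true.
  6. (y4 ∨ y9 ∨ ¬y7) — y4 is true.
  7. (y8 ∨ ¬y11) — y8 is true.
  8. (¬y3 ∨ y7) — y7 is true.
  9. (¬y2 ∨ ¬y11 ∨ ¬y5) — ¬y5 is true.
  10. (y3 ∨ y12) — y3 is true.
  11. (y1 ∨ y12 ∨ y4) — y12 is true.
  12. (y12 ∨ ¬y4 ∨ y11) — y11 is true.
  13. (y4 ∨ ¬y10) — y4 is true.
  14. (y11 ∨ ¬y3 ∨ y2) — y11 is true.
  15. (¬y9 ∨ y11) — y11 is true.
  16. (¬y1 ∨ y10 ∨ ¬y8) — y10 is true.
  17. (y9 ∨ y2 ∨ ¬y8) — y9 is true.
  18. (¬y6 ∨ ¬y1) — ¬y6 is true.
  19. (¬y9 ∨ y11 ∨ ¬y8) — y11 is true.
  20. (y5 ∨ y6 ∨ ¬y2) — ¬y2 is true.
  21. (¬y8 ∨ ¬y11 ∨ y3) — y3 is true.
  22. (y10 ∨ ¬y7 ∨ y5) — y10 is true.

y1 = False  y2 = False  y3 = True  y4 = True  y5 = False  y6 = False  y7 = True  y8 = True  y9 = True  y10 = True  y11 = True  y12 = True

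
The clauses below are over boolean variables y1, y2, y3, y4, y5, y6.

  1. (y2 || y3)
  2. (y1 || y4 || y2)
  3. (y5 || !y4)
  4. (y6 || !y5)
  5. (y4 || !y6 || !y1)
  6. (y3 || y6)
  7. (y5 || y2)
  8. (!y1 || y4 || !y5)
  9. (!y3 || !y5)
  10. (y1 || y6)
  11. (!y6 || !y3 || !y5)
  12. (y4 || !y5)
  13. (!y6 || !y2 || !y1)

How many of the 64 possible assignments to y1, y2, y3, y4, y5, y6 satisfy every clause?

The models are:
  y1=F y2=T y3=F y4=F y5=F y6=T
  y1=F y2=T y3=F y4=T y5=T y6=T
  y1=F y2=T y3=T y4=F y5=F y6=T
  y1=T y2=T y3=T y4=F y5=F y6=F
That's 4 in total.

4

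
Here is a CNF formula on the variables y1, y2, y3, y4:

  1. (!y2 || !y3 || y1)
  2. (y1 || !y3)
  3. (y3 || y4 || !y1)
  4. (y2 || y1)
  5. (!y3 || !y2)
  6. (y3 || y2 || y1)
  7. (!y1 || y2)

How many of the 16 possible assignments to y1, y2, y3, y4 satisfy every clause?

3

Satisfying assignments:
  y1=F y2=T y3=F y4=F
  y1=F y2=T y3=F y4=T
  y1=T y2=T y3=F y4=T
That's 3 in total.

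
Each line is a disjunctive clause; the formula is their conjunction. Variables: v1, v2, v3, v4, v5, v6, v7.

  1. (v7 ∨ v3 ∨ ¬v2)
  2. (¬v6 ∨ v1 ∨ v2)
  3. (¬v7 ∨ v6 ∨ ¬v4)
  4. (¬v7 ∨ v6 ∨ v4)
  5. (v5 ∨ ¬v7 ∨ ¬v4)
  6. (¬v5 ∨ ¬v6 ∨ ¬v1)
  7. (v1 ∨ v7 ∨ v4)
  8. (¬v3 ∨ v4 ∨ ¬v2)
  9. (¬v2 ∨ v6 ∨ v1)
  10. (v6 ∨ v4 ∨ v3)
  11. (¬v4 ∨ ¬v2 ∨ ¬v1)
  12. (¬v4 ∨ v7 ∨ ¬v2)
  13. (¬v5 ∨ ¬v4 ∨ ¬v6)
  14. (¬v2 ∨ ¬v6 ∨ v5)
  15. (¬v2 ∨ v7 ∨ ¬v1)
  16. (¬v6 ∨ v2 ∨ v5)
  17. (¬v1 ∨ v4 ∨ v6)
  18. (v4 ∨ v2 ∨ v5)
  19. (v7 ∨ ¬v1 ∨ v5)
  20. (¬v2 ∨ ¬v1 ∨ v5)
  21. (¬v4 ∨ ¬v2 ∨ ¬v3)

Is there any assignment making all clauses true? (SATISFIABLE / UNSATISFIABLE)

Set v1 = False and propagate.
Try v2 = False.
  then v6 is forced to False.
For the remaining variables, v3 = True, v4 = True, v5 = True, v7 = False works.
So v1=F  v2=F  v3=T  v4=T  v5=T  v6=F  v7=F is a satisfying assignment.

SATISFIABLE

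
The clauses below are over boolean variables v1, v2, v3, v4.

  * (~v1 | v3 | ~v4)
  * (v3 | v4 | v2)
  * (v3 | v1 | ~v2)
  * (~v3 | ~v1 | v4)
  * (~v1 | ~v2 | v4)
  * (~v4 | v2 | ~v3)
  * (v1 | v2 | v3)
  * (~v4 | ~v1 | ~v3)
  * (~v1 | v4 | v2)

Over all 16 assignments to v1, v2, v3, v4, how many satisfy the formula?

Satisfying assignments:
  v1=0 v2=0 v3=1 v4=0
  v1=0 v2=1 v3=1 v4=0
  v1=0 v2=1 v3=1 v4=1
Count: 3.

3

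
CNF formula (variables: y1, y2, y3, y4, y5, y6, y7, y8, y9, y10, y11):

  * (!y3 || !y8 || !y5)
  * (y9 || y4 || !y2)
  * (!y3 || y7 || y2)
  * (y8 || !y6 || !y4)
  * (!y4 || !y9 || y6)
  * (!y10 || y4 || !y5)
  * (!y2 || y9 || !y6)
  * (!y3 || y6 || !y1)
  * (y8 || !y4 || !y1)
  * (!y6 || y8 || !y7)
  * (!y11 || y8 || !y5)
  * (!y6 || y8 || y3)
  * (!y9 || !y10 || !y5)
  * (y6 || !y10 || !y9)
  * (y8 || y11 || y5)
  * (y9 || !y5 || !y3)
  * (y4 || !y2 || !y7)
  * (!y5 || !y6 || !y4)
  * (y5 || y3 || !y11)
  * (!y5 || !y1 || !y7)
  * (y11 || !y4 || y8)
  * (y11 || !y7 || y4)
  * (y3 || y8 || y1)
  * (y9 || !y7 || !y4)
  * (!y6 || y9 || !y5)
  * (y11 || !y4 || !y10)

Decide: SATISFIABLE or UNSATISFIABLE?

Pure literal: y10 appears only negated; assign y10 = False.
Try y1 = False.
Set y2 = False and propagate.
For the remaining variables, y3 = False, y4 = False, y5 = True, y6 = False, y7 = False, y8 = True, y9 = True, y11 = True works.
Every clause has at least one true literal under this assignment.
So y1 = False  y2 = False  y3 = False  y4 = False  y5 = True  y6 = False  y7 = False  y8 = True  y9 = True  y10 = False  y11 = True is a satisfying assignment.

SATISFIABLE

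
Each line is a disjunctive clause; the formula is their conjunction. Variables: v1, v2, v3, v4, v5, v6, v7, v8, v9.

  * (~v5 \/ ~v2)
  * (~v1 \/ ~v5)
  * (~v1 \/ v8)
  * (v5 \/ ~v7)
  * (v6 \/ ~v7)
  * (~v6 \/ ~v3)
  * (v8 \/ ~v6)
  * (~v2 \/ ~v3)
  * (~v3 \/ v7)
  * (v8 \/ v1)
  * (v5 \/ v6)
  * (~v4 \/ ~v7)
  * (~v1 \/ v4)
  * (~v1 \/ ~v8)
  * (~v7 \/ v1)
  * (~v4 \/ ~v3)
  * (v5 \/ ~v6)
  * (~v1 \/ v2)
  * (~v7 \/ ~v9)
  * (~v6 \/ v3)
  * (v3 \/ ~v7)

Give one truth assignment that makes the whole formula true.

Set v1 = False and propagate.
  then v8 is forced to True.
  then v7 is forced to False.
  then v3 is forced to False.
  then v6 is forced to False.
  then v5 is forced to True.
  then v2 is forced to False.
v4, v9 are now unconstrained; take v4 = False, v9 = True.
Every clause has at least one true literal under this assignment.

v1=False, v2=False, v3=False, v4=False, v5=True, v6=False, v7=False, v8=True, v9=True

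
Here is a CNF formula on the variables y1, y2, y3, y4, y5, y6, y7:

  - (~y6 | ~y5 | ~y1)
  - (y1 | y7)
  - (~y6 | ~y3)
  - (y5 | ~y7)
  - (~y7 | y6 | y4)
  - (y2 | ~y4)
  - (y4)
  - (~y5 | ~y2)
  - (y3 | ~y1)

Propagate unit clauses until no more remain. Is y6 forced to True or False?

(y4) stands alone — y4 = True.
(~y4 | y2): since y4 = True, the clause reduces to (y2). y2 = True.
(~y5 | ~y2) with y2 = True leaves only ~y5, so y5 = False.
(y5 | ~y7) with y5 = False leaves only ~y7, so y7 = False.
(y1 | y7): since y7 = False, the clause reduces to (y1). y1 = True.
(y3 | ~y1) with y1 = True leaves only y3, so y3 = True.
(~y6 | ~y3) with y3 = True leaves only ~y6, so y6 = False.

False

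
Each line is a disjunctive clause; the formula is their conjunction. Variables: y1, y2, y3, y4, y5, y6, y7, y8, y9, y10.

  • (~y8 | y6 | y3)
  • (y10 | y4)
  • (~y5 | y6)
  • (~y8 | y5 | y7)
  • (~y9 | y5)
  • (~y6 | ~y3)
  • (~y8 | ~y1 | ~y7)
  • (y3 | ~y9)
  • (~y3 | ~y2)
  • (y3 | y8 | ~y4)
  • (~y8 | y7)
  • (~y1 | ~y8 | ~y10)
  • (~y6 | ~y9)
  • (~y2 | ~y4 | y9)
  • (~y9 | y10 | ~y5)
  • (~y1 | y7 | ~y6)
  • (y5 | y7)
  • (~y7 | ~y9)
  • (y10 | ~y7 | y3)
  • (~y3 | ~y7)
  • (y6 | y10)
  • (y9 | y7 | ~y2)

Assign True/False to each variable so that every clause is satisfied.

y1=1, y2=0, y3=0, y4=0, y5=0, y6=1, y7=1, y8=0, y9=0, y10=1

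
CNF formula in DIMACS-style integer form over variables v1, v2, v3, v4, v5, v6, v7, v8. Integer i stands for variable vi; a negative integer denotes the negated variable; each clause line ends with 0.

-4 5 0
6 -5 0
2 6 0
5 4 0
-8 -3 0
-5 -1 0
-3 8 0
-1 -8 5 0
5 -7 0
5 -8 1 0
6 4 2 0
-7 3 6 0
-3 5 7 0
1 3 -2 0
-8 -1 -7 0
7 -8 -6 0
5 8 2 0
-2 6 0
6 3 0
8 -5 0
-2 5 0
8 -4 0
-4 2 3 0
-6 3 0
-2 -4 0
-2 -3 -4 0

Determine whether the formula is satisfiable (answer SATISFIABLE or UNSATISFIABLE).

UNSATISFIABLE

v5 = True:
  propagation gives v6=True, v1=False, v8=True, v3=False; an empty clause results — contradiction.
v5 = False:
  propagation gives v4=False; an empty clause results — contradiction.
Every branch closes, so no satisfying assignment exists.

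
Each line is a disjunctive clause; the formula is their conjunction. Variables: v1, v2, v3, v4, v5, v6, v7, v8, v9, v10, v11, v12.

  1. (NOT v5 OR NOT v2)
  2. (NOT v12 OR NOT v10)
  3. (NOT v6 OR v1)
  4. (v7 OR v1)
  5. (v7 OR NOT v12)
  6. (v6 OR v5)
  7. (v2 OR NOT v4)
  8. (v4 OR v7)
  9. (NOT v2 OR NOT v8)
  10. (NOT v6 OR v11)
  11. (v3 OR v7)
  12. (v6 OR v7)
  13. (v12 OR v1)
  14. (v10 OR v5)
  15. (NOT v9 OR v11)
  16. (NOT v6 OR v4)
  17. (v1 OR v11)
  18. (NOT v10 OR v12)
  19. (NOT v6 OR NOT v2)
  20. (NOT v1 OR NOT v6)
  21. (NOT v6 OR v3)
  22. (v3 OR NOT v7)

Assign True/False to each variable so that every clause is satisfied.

v1=T  v2=F  v3=T  v4=F  v5=T  v6=F  v7=T  v8=T  v9=T  v10=F  v11=T  v12=F

v3 occurs only positively in the remaining clauses — set v3 = True.
Pure literal: v11 appears only positively; assign v11 = True.
Branch on v1: take v1 = True.
  then v6 is forced to False.
  then v5 is forced to True.
  then v2 is forced to False.
  then v4 is forced to False.
  then v7 is forced to True.
The remaining clauses are satisfied by v8 = True, v9 = True, v10 = False, v12 = False.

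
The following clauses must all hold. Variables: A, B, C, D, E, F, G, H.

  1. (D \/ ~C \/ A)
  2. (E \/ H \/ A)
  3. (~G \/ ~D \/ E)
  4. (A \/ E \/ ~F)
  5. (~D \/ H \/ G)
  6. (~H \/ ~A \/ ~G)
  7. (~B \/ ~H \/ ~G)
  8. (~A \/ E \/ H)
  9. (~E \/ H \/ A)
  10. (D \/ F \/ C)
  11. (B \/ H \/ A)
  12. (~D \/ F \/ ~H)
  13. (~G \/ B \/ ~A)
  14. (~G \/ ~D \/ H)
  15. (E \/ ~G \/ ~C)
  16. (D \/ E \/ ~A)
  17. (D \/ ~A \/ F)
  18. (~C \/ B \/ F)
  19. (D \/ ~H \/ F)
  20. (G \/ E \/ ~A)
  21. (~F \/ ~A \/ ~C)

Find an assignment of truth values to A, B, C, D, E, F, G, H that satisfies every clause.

A=F, B=T, C=T, D=T, E=T, F=T, G=F, H=T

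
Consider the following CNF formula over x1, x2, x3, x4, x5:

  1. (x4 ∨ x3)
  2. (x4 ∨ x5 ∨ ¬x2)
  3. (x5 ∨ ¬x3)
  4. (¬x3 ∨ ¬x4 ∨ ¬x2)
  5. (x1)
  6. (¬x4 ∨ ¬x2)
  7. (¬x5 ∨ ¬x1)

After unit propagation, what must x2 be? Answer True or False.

False

(x1) is a unit clause: x1 = True.
(¬x5 ∨ ¬x1): since x1 = True, the clause reduces to (¬x5). x5 = False.
In (¬x3 ∨ x5), x5 is now false; ¬x3 must hold, so x3 = False.
In (x3 ∨ x4), x3 is now false; x4 must hold, so x4 = True.
From (¬x2 ∨ ¬x4) and x4 = True: x2 = False.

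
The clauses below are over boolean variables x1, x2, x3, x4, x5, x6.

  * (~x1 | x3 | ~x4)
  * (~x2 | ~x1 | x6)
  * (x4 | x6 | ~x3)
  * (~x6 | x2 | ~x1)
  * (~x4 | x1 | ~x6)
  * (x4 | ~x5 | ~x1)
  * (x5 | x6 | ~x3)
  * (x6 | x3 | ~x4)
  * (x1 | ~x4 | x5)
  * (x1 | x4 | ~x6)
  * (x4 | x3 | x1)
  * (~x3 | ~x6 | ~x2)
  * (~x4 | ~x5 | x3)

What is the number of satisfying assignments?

The models are:
  x1=F x2=F x3=T x4=T x5=T x6=F
  x1=F x2=T x3=T x4=T x5=T x6=F
  x1=T x2=F x3=F x4=F x5=F x6=F
  x1=T x2=F x3=T x4=T x5=T x6=F
  x1=T x2=T x3=F x4=F x5=F x6=T
Count: 5.

5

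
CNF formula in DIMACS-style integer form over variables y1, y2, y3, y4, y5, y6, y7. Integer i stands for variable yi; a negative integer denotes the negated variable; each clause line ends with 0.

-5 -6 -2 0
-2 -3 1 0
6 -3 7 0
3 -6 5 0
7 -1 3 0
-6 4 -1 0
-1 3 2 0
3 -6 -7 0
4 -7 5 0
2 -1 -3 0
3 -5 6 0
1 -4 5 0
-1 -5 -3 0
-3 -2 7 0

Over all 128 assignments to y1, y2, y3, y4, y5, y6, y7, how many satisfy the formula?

14

Case analysis on y3 and y1:
  y3=1, y1=1: remaining (y2,y4,y5,y6,y7) ∈ {(1,1,0,0,1); (1,1,0,1,1)} — 2.
  y3=1, y1=0: 7 of the 32 assignments to (y2,y4,y5,y6,y7) work.
  y3=0, y1=1: remaining (y2,y4,y5,y6,y7) ∈ {(1,1,0,0,1)} — 1.
  y3=0, y1=0: remaining (y2,y4,y5,y6,y7) ∈ {(0,0,0,0,0); (0,0,1,1,0); (0,1,1,1,0); (1,0,0,0,0)} — 4.
Total: 2 + 7 + 1 + 4 = 14.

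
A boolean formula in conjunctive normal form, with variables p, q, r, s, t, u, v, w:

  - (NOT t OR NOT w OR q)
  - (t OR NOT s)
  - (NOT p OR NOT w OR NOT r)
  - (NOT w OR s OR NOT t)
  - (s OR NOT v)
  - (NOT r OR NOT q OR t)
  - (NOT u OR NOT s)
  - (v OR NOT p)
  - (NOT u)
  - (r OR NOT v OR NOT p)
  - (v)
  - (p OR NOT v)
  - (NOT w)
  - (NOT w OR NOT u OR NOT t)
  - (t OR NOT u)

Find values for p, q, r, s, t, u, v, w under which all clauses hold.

p = True, q = False, r = True, s = True, t = True, u = False, v = True, w = False

Check each clause:
  1. (NOT w OR q OR NOT t) — NOT w is true.
  2. (t OR NOT s) — t is true.
  3. (NOT w OR NOT p OR NOT r) — NOT w is true.
  4. (NOT t OR s OR NOT w) — NOT w is true.
  5. (s OR NOT v) — s is true.
  6. (NOT q OR t OR NOT r) — t is true.
  7. (NOT u OR NOT s) — NOT u is true.
  8. (NOT p OR v) — v is true.
  9. (NOT u) — NOT u is true.
  10. (NOT p OR r OR NOT v) — r is true.
  11. (v) — v is true.
  12. (p OR NOT v) — p is true.
  13. (NOT w) — NOT w is true.
  14. (NOT w OR NOT t OR NOT u) — NOT w is true.
  15. (t OR NOT u) — NOT u is true.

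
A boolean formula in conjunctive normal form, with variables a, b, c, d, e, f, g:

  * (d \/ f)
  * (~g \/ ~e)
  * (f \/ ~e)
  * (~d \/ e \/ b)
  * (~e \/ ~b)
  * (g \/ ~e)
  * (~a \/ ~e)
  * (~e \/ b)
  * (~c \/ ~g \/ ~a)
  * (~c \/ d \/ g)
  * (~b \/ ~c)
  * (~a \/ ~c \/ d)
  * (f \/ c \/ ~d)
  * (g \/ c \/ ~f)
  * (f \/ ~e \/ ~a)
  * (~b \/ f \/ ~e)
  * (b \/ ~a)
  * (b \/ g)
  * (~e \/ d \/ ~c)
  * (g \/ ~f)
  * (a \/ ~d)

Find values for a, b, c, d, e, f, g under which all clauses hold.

Set a = True and propagate.
  then e is forced to False.
  then b is forced to True.
  then c is forced to False.
Set d = False and propagate.
  then f is forced to True.
  then g is forced to True.
Check each clause:
  1. (f \/ d) — f is true.
  2. (~e \/ ~g) — ~e is true.
  3. (f \/ ~e) — ~e is true.
  4. (~d \/ e \/ b) — b is true.
  5. (~b \/ ~e) — ~e is true.
  6. (~e \/ g) — ~e is true.
  7. (~e \/ ~a) — ~e is true.
  8. (b \/ ~e) — b is true.
  9. (~c \/ ~g \/ ~a) — ~c is true.
  10. (~c \/ g \/ d) — ~c is true.
  11. (~b \/ ~c) — ~c is true.
  12. (d \/ ~a \/ ~c) — ~c is true.
  13. (c \/ ~d \/ f) — ~d is true.
  14. (g \/ c \/ ~f) — g is true.
  15. (~a \/ ~e \/ f) — ~e is true.
  16. (~b \/ ~e \/ f) — ~e is true.
  17. (b \/ ~a) — b is true.
  18. (b \/ g) — b is true.
  19. (d \/ ~c \/ ~e) — ~e is true.
  20. (~f \/ g) — g is true.
  21. (~d \/ a) — a is true.

a=T  b=T  c=F  d=F  e=F  f=T  g=T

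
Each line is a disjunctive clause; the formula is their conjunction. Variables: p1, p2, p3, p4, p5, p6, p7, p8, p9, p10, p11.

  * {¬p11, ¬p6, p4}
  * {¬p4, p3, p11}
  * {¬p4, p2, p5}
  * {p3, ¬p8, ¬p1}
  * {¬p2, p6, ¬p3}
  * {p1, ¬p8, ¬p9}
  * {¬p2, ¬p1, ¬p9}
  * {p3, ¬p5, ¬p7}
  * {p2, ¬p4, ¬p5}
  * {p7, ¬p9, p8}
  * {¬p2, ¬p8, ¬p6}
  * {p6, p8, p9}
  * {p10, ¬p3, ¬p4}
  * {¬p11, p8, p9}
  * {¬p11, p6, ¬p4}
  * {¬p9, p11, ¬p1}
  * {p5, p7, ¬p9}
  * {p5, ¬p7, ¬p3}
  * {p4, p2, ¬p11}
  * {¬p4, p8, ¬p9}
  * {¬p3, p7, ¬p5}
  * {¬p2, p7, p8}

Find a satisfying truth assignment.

p1=F, p2=F, p3=F, p4=F, p5=F, p6=T, p7=T, p8=F, p9=T, p10=T, p11=F

Check each clause:
  1. {¬p6, ¬p11, p4} — ¬p11 is true.
  2. {p3, ¬p4, p11} — ¬p4 is true.
  3. {p2, ¬p4, p5} — ¬p4 is true.
  4. {¬p8, p3, ¬p1} — ¬p8 is true.
  5. {¬p3, ¬p2, p6} — ¬p3 is true.
  6. {¬p9, ¬p8, p1} — ¬p8 is true.
  7. {¬p1, ¬p2, ¬p9} — ¬p2 is true.
  8. {¬p5, p3, ¬p7} — ¬p5 is true.
  9. {¬p5, p2, ¬p4} — ¬p5 is true.
  10. {p7, p8, ¬p9} — p7 is true.
  11. {¬p8, ¬p2, ¬p6} — ¬p8 is true.
  12. {p9, p6, p8} — p9 is true.
  13. {p10, ¬p3, ¬p4} — p10 is true.
  14. {p8, ¬p11, p9} — p9 is true.
  15. {¬p4, p6, ¬p11} — ¬p4 is true.
  16. {¬p1, p11, ¬p9} — ¬p1 is true.
  17. {p5, ¬p9, p7} — p7 is true.
  18. {¬p7, p5, ¬p3} — ¬p3 is true.
  19. {p2, ¬p11, p4} — ¬p11 is true.
  20. {¬p9, ¬p4, p8} — ¬p4 is true.
  21. {¬p5, p7, ¬p3} — ¬p5 is true.
  22. {p8, p7, ¬p2} — ¬p2 is true.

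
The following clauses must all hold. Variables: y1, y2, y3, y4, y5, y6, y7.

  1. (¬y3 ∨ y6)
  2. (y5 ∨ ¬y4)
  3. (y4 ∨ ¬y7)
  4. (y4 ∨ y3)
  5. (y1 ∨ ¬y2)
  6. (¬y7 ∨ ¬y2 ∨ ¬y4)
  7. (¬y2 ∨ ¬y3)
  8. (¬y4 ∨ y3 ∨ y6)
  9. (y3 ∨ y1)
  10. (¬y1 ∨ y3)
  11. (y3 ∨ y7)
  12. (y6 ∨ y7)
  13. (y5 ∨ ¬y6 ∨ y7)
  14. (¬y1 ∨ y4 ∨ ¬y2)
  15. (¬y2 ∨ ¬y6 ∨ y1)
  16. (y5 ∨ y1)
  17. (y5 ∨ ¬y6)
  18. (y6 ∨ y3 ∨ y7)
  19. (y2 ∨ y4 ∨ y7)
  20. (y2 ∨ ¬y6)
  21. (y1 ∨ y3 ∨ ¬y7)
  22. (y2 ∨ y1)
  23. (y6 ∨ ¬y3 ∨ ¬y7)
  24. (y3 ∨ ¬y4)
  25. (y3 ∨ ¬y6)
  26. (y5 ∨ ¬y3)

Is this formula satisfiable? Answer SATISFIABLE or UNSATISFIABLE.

y3 = True:
  propagation gives y6=True, y2=False; an empty clause results — contradiction.
y3 = False:
  propagation gives y4=True; an empty clause results — contradiction.
Every branch closes, so no satisfying assignment exists.

UNSATISFIABLE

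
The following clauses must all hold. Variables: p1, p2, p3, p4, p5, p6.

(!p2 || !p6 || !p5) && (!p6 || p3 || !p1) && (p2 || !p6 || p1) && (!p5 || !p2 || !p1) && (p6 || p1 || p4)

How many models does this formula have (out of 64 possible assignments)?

30

Case analysis on p1 and p6:
  p1=1, p6=1: p4 free; 3 ways for (p2,p3,p5) × 2^1 = 6.
  p1=1, p6=0: p3, p4 free; 3 ways for (p2,p5) × 2^2 = 12.
  p1=0, p6=1: remaining (p2,p3,p4,p5) ∈ {(1,0,0,0); (1,0,1,0); (1,1,0,0); (1,1,1,0)} — 4.
  p1=0, p6=0: forces p4=1; p2, p3, p5 free → 2^3 = 8.
Total: 6 + 12 + 4 + 8 = 30.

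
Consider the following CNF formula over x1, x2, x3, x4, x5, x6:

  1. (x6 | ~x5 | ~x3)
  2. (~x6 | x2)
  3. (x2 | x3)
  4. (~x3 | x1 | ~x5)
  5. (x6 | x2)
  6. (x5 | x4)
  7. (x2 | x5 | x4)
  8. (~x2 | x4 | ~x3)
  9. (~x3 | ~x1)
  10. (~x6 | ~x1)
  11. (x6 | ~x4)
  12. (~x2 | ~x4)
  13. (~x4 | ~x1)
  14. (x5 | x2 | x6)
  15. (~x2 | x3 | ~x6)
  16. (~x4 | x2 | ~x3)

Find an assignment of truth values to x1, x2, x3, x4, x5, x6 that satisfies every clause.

x1=T, x2=T, x3=F, x4=F, x5=T, x6=F

Branch on x1: take x1 = True.
  then x3 is forced to False.
  then x2 is forced to True.
  then x6 is forced to False.
  then x4 is forced to False.
  then x5 is forced to True.
Check each clause:
  1. (~x3 | x6 | ~x5) — ~x3 is true.
  2. (~x6 | x2) — x2 is true.
  3. (x2 | x3) — x2 is true.
  4. (x1 | ~x5 | ~x3) — x1 is true.
  5. (x6 | x2) — x2 is true.
  6. (x4 | x5) — x5 is true.
  7. (x2 | x5 | x4) — x2 is true.
  8. (~x2 | ~x3 | x4) — ~x3 is true.
  9. (~x1 | ~x3) — ~x3 is true.
  10. (~x1 | ~x6) — ~x6 is true.
  11. (x6 | ~x4) — ~x4 is true.
  12. (~x4 | ~x2) — ~x4 is true.
  13. (~x4 | ~x1) — ~x4 is true.
  14. (x6 | x5 | x2) — x2 is true.
  15. (x3 | ~x6 | ~x2) — ~x6 is true.
  16. (~x4 | ~x3 | x2) — x2 is true.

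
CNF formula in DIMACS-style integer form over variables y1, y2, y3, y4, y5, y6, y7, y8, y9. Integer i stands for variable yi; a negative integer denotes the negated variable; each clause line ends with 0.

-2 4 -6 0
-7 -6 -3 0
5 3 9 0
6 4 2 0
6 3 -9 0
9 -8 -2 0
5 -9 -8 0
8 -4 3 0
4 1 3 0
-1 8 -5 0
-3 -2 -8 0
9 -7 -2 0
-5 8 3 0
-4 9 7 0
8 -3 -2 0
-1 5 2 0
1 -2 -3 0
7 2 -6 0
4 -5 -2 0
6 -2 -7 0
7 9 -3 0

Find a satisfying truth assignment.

y1=False, y2=True, y3=False, y4=True, y5=True, y6=True, y7=False, y8=True, y9=True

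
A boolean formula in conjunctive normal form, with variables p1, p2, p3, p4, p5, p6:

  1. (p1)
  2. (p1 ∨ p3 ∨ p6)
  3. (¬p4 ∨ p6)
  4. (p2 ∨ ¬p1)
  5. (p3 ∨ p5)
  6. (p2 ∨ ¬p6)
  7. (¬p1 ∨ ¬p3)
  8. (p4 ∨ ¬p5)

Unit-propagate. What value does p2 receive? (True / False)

True

(p1) is a unit clause: p1 = True.
In (¬p1 ∨ p2), ¬p1 is now false; p2 must hold, so p2 = True.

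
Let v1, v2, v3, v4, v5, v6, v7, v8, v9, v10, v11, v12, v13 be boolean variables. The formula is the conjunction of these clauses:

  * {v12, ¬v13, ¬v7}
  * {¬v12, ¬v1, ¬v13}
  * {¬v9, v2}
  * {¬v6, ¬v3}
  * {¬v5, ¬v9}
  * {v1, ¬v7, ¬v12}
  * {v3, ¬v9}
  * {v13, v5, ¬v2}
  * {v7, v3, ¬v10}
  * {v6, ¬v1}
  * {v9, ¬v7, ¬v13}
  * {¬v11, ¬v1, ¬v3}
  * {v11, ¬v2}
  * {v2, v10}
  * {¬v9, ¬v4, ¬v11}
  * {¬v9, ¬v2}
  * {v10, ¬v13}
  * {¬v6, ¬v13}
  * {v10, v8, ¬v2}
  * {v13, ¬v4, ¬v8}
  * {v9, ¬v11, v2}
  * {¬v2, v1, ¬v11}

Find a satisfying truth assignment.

v1=F, v2=F, v3=T, v4=T, v5=F, v6=F, v7=F, v8=F, v9=F, v10=T, v11=F, v12=F, v13=T

Try v1 = False.
Set v2 = False and propagate.
  then v9 is forced to False.
  then v10 is forced to True.
  then v11 is forced to False.
The remaining clauses are satisfied by v3 = True, v4 = True, v5 = False, v6 = False, v7 = False, v8 = False, v12 = False, v13 = True.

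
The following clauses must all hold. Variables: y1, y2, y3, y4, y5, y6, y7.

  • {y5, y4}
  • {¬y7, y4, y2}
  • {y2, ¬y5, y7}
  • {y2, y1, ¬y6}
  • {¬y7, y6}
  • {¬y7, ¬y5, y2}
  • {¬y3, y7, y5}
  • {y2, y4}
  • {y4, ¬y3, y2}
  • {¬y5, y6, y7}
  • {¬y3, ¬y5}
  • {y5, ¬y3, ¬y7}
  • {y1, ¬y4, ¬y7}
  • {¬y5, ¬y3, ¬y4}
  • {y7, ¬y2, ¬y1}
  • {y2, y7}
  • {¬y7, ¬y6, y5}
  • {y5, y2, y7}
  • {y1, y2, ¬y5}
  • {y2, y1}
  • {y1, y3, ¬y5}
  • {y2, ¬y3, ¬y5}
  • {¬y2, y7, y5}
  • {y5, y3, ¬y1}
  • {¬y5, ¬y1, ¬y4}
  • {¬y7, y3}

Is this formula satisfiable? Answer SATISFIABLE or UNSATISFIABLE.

UNSATISFIABLE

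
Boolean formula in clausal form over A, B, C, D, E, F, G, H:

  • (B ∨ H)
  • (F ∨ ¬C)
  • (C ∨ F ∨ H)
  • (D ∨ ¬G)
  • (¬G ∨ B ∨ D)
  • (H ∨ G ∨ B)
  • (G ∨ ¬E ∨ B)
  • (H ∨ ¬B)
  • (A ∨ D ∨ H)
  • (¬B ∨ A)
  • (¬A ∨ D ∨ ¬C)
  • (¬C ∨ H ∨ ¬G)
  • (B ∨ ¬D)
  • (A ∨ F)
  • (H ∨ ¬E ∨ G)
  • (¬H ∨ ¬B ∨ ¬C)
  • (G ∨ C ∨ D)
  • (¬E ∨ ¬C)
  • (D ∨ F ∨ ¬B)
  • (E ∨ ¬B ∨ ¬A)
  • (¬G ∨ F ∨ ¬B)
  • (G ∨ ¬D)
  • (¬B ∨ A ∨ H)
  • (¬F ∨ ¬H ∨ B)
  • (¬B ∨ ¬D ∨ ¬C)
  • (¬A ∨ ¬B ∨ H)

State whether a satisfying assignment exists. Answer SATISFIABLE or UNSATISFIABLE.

SATISFIABLE

Branch on A: take A = True.
Set B = True and propagate.
  then H is forced to True.
  then C is forced to False.
  then E is forced to True.
The remaining clauses are satisfied by D = True, F = True, G = True.
Every clause has at least one true literal under this assignment.
So A = T, B = T, C = F, D = T, E = T, F = T, G = T, H = T is a satisfying assignment.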